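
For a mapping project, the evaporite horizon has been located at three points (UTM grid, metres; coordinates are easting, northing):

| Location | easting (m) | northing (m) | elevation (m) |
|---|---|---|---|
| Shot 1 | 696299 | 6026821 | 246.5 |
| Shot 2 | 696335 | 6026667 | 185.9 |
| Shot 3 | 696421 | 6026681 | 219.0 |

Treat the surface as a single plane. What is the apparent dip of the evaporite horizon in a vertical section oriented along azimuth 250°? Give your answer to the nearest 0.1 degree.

24.2°

Let the plane be z = a·easting + b·northing + c.
Shot 2−Shot 1: 36a − 154b = −60.6;  Shot 3−Shot 1: 122a − 140b = −27.5.
Solving gives a = 0.30906, b = 0.46576.
Unit vector along 250° is (sin 250°, cos 250°) = (-0.9397, -0.3420).
Slope in that direction = a·(-0.9397) + b·(-0.3420) = −0.44972.
Apparent dip = arctan|0.44972| = 24.2° (true dip is 29.2°, so apparent ≤ true as expected).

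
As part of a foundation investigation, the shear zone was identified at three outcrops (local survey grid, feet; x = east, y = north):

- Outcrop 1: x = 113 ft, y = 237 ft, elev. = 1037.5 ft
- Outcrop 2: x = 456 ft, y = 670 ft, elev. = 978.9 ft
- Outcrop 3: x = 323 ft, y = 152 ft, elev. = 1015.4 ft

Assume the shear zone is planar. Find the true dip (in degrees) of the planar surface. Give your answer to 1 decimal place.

7.3°

Two edge vectors: Outcrop 1→Outcrop 2 = (343, 433, -58.6), Outcrop 1→Outcrop 3 = (210, -85, -22.1).
Normal n = (Outcrop 1→Outcrop 2) × (Outcrop 1→Outcrop 3) = (-14550.3, -4725.7, -120085).
So ∂z/∂x = −n_x/n_z = −0.12117 and ∂z/∂y = −n_y/n_z = −0.03935.
Gradient magnitude |∇z| = √(a² + b²) = √(0.01468 + 0.00155) = 0.12740.
True dip = arctan(0.12740) = 7.3°, dipping toward ENE (azimuth ≈ 072°).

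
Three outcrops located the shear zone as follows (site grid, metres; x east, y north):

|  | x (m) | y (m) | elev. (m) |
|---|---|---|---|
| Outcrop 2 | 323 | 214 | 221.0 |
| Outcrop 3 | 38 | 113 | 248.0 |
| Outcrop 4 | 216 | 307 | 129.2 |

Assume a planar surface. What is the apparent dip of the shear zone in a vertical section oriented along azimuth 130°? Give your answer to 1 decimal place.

Two edge vectors: Outcrop 2→Outcrop 3 = (-285, -101, 27), Outcrop 2→Outcrop 4 = (-107, 93, -91.8).
Normal n = (Outcrop 2→Outcrop 3) × (Outcrop 2→Outcrop 4) = (6760.8, -29052, -37312).
So ∂z/∂x = −n_x/n_z = 0.18120 and ∂z/∂y = −n_y/n_z = −0.77862.
Unit vector along 130° is (sin 130°, cos 130°) = (0.7660, -0.6428).
Slope in that direction = a·(0.7660) + b·(-0.6428) = 0.63929.
Apparent dip = arctan|0.63929| = 32.6° (true dip is 38.6°, so apparent ≤ true as expected).

32.6°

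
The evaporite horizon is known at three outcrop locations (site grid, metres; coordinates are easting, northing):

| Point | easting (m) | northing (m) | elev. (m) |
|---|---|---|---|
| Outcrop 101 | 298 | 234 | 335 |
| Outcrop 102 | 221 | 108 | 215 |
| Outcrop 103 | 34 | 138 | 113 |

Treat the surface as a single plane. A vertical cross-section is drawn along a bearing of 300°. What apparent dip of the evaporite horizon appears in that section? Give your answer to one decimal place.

Two edge vectors: Outcrop 101→Outcrop 102 = (-77, -126, -120), Outcrop 101→Outcrop 103 = (-264, -96, -222).
Normal n = (Outcrop 101→Outcrop 102) × (Outcrop 101→Outcrop 103) = (16452, 14586, -25872).
So ∂z/∂easting = −n_x/n_z = 0.63590 and ∂z/∂northing = −n_y/n_z = 0.56378.
Unit vector along 300° is (sin 300°, cos 300°) = (-0.8660, 0.5000).
Slope in that direction = a·(-0.8660) + b·(0.5000) = −0.26882.
Apparent dip = arctan|0.26882| = 15.0° (true dip is 40.4°, so apparent ≤ true as expected).

15.0°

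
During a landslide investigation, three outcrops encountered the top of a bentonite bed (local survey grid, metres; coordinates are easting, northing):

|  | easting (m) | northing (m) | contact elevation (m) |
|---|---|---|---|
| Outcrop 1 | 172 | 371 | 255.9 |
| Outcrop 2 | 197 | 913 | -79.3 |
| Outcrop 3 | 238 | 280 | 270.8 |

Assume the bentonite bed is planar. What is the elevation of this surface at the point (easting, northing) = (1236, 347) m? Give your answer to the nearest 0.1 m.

-357.1 m

Two edge vectors: Outcrop 1→Outcrop 2 = (25, 542, -335.2), Outcrop 1→Outcrop 3 = (66, -91, 14.9).
Normal n = (Outcrop 1→Outcrop 2) × (Outcrop 1→Outcrop 3) = (-22427.4, -22495.7, -38047).
So ∂z/∂easting = −n_x/n_z = −0.589466 and ∂z/∂northing = −n_y/n_z = −0.591261.
Intercept c from Outcrop 1: 255.9 + 101.39 + 219.36 = 576.65.
At (1236, 347): z = −728.6 − 205.2 + 576.65 = -357.1 m.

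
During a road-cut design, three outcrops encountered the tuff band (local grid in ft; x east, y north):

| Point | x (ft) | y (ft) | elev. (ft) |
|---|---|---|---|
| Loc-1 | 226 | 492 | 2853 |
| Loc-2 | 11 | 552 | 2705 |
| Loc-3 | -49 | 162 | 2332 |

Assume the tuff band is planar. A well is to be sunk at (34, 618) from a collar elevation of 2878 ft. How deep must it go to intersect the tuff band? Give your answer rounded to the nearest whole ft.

Two edge vectors: Loc-1→Loc-2 = (-215, 60, -148), Loc-1→Loc-3 = (-275, -330, -521).
Normal n = (Loc-1→Loc-2) × (Loc-1→Loc-3) = (-80100, -71315, 87450).
So ∂z/∂x = −n_x/n_z = 0.91595 and ∂z/∂y = −n_y/n_z = 0.81549.
Intercept c from Loc-1: 2853 − 207.01 − 401.22 = 2244.77.
At (34, 618): z_contact = 31.1 + 504.0 + 2244.77 = 2779.9 ft.
Depth below ground = 2878 − 2779.9 = 98 ft.

98 ft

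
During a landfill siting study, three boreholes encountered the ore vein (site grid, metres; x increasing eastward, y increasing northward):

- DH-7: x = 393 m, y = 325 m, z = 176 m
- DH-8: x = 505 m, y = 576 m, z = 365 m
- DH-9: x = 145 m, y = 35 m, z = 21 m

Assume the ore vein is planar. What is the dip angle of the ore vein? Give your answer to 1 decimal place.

48.4°

Let the plane be z = a·x + b·y + c.
DH-8−DH-7: 112a + 251b = 189;  DH-9−DH-7: −248a − 290b = −155.
Solving gives a = −0.53430, b = 0.99140.
Gradient magnitude |∇z| = √(a² + b²) = √(0.28547 + 0.98287) = 1.12621.
True dip = arctan(1.12621) = 48.4°, dipping toward SSE (azimuth ≈ 152°).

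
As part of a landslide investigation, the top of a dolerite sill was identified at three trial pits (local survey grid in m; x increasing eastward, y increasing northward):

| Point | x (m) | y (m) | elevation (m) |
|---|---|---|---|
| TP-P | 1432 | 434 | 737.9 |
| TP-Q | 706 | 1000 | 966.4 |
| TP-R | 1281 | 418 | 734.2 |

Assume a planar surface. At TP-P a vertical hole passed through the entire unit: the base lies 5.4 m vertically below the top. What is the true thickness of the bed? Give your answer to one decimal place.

5.0 m

Let the plane be z = a·x + b·y + c.
TP-Q−TP-P: −726a + 566b = 228.5;  TP-R−TP-P: −151a − 16b = −3.7.
Solving gives a = −0.01609, b = 0.38308.
|∇z| = √(a²+b²) = 0.38341, so dip δ = arctan(0.38341) = 20.98°.
True thickness = vertical thickness × cos δ = 5.4 × cos 20.98° = 5.0 m.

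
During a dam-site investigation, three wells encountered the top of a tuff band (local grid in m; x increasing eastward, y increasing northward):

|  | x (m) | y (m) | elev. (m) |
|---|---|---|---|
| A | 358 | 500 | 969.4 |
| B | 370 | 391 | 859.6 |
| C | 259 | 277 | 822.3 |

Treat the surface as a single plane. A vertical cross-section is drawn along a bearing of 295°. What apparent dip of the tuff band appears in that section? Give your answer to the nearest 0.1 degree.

Let the plane be z = a·x + b·y + c.
B−A: 12a − 109b = −109.8;  C−A: −99a − 223b = −147.1.
Solving gives a = −0.62757, b = 0.93825.
Unit vector along 295° is (sin 295°, cos 295°) = (-0.9063, 0.4226).
Slope in that direction = a·(-0.9063) + b·(0.4226) = 0.96529.
Apparent dip = arctan|0.96529| = 44.0° (true dip is 48.5°, so apparent ≤ true as expected).

44.0°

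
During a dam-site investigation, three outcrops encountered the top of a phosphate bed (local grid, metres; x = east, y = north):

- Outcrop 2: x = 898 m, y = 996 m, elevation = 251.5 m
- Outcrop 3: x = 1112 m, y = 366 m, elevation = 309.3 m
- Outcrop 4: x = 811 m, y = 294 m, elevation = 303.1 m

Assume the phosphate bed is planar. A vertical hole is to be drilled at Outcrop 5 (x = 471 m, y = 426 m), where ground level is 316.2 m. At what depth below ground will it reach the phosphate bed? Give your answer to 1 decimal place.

36.8 m

Two edge vectors: Outcrop 2→Outcrop 3 = (214, -630, 57.8), Outcrop 2→Outcrop 4 = (-87, -702, 51.6).
Normal n = (Outcrop 2→Outcrop 3) × (Outcrop 2→Outcrop 4) = (8067.6, -16071, -205038).
So ∂z/∂x = −n_x/n_z = 0.039347 and ∂z/∂y = −n_y/n_z = −0.078381.
Intercept c from Outcrop 2: 251.5 − 35.33 + 78.07 = 294.23.
At (471, 426): z_contact = 18.53 − 33.39 + 294.23 = 279.38 m.
Depth below ground = 316.2 − 279.38 = 36.8 m.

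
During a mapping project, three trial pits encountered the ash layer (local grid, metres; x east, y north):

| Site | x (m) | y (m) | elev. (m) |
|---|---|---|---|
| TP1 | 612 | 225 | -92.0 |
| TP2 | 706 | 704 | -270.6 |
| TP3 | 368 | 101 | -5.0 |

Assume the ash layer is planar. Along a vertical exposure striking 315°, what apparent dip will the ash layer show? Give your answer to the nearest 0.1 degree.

6.1°

Two edge vectors: TP1→TP2 = (94, 479, -178.6), TP1→TP3 = (-244, -124, 87).
Normal n = (TP1→TP2) × (TP1→TP3) = (19526.6, 35400.4, 105220).
So ∂z/∂x = −n_x/n_z = −0.18558 and ∂z/∂y = −n_y/n_z = −0.33644.
Unit vector along 315° is (sin 315°, cos 315°) = (-0.7071, 0.7071).
Slope in that direction = a·(-0.7071) + b·(0.7071) = −0.10668.
Apparent dip = arctan|0.10668| = 6.1° (true dip is 21.0°, so apparent ≤ true as expected).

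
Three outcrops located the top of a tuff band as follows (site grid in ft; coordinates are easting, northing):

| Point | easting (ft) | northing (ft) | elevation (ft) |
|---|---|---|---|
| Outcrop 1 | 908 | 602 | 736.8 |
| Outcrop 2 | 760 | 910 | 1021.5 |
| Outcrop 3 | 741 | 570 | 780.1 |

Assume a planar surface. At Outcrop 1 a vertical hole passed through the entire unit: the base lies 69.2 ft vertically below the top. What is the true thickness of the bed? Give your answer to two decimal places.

53.14 ft

Two edge vectors: Outcrop 1→Outcrop 2 = (-148, 308, 284.7), Outcrop 1→Outcrop 3 = (-167, -32, 43.3).
Normal n = (Outcrop 1→Outcrop 2) × (Outcrop 1→Outcrop 3) = (22446.8, -41136.5, 56172).
So ∂z/∂easting = −n_x/n_z = −0.39961 and ∂z/∂northing = −n_y/n_z = 0.73233.
|∇z| = √(a²+b²) = 0.83426, so dip δ = arctan(0.83426) = 39.84°.
True thickness = vertical thickness × cos δ = 69.2 × cos 39.84° = 53.14 ft.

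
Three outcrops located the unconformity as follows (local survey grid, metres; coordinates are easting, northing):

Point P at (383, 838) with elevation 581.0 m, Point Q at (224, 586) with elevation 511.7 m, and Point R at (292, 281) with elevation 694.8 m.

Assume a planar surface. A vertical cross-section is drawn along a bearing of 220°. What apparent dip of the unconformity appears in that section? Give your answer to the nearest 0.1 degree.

20.5°

Let the plane be z = a·easting + b·northing + c.
Point Q−Point P: −159a − 252b = −69.3;  Point R−Point P: −91a − 557b = 113.8.
Solving gives a = 1.02509, b = −0.37178.
Unit vector along 220° is (sin 220°, cos 220°) = (-0.6428, -0.7660).
Slope in that direction = a·(-0.6428) + b·(-0.7660) = −0.37411.
Apparent dip = arctan|0.37411| = 20.5° (true dip is 47.5°, so apparent ≤ true as expected).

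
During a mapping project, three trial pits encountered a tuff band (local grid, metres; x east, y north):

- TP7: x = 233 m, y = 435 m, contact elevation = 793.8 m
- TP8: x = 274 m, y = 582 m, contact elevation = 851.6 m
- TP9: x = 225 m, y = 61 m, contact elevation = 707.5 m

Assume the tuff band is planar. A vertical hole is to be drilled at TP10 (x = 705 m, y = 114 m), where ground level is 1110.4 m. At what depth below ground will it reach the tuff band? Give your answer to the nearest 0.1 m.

Let the plane be z = a·x + b·y + c.
TP8−TP7: 41a + 147b = 57.8;  TP9−TP7: −8a − 374b = −86.3.
Solving gives a = 0.63082, b = 0.21726.
Then c = 793.8 − a·233 − b·435 = 552.31.
At (705, 114): z_contact = 444.73 + 24.77 + 552.31 = 1021.81 m.
Depth below ground = 1110.4 − 1021.81 = 88.6 m.

88.6 m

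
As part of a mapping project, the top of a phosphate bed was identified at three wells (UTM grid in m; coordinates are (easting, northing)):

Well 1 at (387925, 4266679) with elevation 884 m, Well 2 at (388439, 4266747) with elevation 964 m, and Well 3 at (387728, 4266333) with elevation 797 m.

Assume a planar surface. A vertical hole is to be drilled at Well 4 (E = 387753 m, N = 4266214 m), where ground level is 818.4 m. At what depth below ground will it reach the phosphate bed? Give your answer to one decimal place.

39.0 m

Two edge vectors: Well 1→Well 2 = (514, 68, 80), Well 1→Well 3 = (-197, -346, -87).
Normal n = (Well 1→Well 2) × (Well 1→Well 3) = (21764, 28958, -164448).
So ∂z/∂E = −n_x/n_z = 0.132345787 and ∂z/∂N = −n_y/n_z = 0.176092139.
Intercept c from Well 1: 884 − 51340.24 − 751328.63 = −801784.87.
At (387753, 4266214): z_contact = 51317.48 + 751246.75 − 801784.87 = 779.35 m.
Depth below ground = 818.4 − 779.35 = 39.0 m.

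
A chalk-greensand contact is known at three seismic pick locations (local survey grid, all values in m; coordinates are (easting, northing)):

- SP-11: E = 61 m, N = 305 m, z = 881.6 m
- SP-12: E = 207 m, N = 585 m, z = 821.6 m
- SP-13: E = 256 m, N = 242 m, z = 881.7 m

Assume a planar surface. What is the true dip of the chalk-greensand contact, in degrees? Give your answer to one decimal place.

10.9°

Let the plane be z = a·E + b·N + c.
SP-12−SP-11: 146a + 280b = −60;  SP-13−SP-11: 195a − 63b = 0.1.
Solving gives a = −0.05881, b = −0.18362.
Gradient magnitude |∇z| = √(a² + b²) = √(0.00346 + 0.03372) = 0.19281.
True dip = arctan(0.19281) = 10.9°, dipping toward NNE (azimuth ≈ 018°).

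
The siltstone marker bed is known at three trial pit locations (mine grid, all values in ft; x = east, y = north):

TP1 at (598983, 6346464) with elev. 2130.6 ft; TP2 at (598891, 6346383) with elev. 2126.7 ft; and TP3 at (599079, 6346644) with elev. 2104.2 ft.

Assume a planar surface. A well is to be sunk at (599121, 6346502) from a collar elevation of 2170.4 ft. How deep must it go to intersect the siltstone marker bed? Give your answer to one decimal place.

7.3 ft

Let the plane be z = a·x + b·y + c.
TP2−TP1: −92a − 81b = −3.9;  TP3−TP1: 96a + 180b = −26.4.
Solving gives a = 0.323360656, b = −0.319125683.
Then c = 2130.6 − a·598983 − b·6346464 = 1833762.72.
At (599121, 6346502): z_contact = 193732.16 − 2025331.79 + 1833762.72 = 2163.10 ft.
Depth below ground = 2170.4 − 2163.10 = 7.3 ft.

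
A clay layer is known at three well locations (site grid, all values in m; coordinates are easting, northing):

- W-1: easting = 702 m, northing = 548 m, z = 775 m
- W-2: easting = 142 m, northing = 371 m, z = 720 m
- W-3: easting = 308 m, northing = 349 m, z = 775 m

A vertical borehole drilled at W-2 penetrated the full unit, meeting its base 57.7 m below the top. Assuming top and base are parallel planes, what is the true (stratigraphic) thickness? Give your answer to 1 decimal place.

49.9 m

Let the plane be z = a·easting + b·northing + c.
W-2−W-1: −560a − 177b = −55;  W-3−W-1: −394a − 199b = 0.
Solving gives a = 0.26246, b = −0.51964.
|∇z| = √(a²+b²) = 0.58216, so dip δ = arctan(0.58216) = 30.21°.
True thickness = vertical thickness × cos δ = 57.7 × cos 30.21° = 49.9 m.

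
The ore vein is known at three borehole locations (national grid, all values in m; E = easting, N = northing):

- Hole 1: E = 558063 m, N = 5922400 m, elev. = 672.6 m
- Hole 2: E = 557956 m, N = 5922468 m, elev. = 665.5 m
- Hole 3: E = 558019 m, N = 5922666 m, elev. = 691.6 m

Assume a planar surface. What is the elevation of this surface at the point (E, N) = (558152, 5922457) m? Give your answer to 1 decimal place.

689.0 m

Let the plane be z = a·E + b·N + c.
Hole 2−Hole 1: −107a + 68b = −7.1;  Hole 3−Hole 1: −44a + 266b = 19.
Solving gives a = 0.124876325, b = 0.092084806.
Then c = 672.6 − a·558063 − b·5922400 = −614379.31.
At (558152, 5922457): z = 69700.0 + 545368.3 − 614379.31 = 689.0 m.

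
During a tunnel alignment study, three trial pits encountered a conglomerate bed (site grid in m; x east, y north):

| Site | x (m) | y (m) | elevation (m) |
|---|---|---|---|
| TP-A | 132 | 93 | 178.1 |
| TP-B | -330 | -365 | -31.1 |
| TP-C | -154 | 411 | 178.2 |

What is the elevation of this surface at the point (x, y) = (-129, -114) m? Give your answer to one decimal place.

Let the plane be z = a·x + b·y + c.
TP-B−TP-A: −462a − 458b = −209.2;  TP-C−TP-A: −286a + 318b = 0.1.
Solving gives a = 0.23922, b = 0.21546.
Then c = 178.1 − a·132 − b·93 = 126.49.
At (-129, -114): z = −30.9 − 24.6 + 126.49 = 71.1 m.

71.1 m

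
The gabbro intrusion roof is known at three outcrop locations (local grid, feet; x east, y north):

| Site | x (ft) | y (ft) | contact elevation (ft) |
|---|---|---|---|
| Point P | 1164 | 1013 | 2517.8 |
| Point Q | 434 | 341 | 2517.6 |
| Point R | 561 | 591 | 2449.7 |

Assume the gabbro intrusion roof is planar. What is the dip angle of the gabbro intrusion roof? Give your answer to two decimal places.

34.76°

Two edge vectors: Point P→Point Q = (-730, -672, -0.2), Point P→Point R = (-603, -422, -68.1).
Normal n = (Point P→Point Q) × (Point P→Point R) = (45678.8, -49592.4, -97156).
So ∂z/∂x = −n_x/n_z = 0.47016 and ∂z/∂y = −n_y/n_z = −0.51044.
Gradient magnitude |∇z| = √(a² + b²) = √(0.22105 + 0.26055) = 0.69397.
True dip = arctan(0.69397) = 34.76°, dipping toward NW (azimuth ≈ 317°).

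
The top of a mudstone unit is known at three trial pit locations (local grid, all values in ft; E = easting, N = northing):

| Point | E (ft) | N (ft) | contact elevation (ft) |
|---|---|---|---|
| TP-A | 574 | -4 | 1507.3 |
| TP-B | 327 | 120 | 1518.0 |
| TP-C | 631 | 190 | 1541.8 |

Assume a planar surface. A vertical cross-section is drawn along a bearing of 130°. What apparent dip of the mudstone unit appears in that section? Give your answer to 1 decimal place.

4.3°

Two edge vectors: TP-A→TP-B = (-247, 124, 10.7), TP-A→TP-C = (57, 194, 34.5).
Normal n = (TP-A→TP-B) × (TP-A→TP-C) = (2202.2, 9131.4, -54986).
So ∂z/∂E = −n_x/n_z = 0.04005 and ∂z/∂N = −n_y/n_z = 0.16607.
Unit vector along 130° is (sin 130°, cos 130°) = (0.7660, -0.6428).
Slope in that direction = a·(0.7660) + b·(-0.6428) = −0.07607.
Apparent dip = arctan|0.07607| = 4.3° (true dip is 9.7°, so apparent ≤ true as expected).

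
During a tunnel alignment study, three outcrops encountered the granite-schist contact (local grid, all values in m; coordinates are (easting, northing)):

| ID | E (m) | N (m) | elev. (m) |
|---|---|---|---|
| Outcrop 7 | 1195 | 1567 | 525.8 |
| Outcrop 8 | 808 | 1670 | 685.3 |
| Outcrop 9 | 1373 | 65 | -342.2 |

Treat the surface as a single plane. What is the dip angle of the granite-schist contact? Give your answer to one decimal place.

Two edge vectors: Outcrop 7→Outcrop 8 = (-387, 103, 159.5), Outcrop 7→Outcrop 9 = (178, -1502, -868).
Normal n = (Outcrop 7→Outcrop 8) × (Outcrop 7→Outcrop 9) = (150165, -307525, 562940).
So ∂z/∂E = −n_x/n_z = −0.26675 and ∂z/∂N = −n_y/n_z = 0.54628.
Gradient magnitude |∇z| = √(a² + b²) = √(0.07116 + 0.29843) = 0.60793.
True dip = arctan(0.60793) = 31.3°, dipping toward SSE (azimuth ≈ 154°).

31.3°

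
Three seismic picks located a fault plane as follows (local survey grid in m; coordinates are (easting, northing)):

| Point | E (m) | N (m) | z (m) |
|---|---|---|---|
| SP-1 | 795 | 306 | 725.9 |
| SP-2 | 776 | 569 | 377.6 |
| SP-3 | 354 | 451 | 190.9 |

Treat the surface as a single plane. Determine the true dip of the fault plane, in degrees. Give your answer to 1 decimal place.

Two edge vectors: SP-1→SP-2 = (-19, 263, -348.3), SP-1→SP-3 = (-441, 145, -535).
Normal n = (SP-1→SP-2) × (SP-1→SP-3) = (-90201.5, 143435.3, 113228).
So ∂z/∂E = −n_x/n_z = 0.79664 and ∂z/∂N = −n_y/n_z = −1.26678.
Gradient magnitude |∇z| = √(a² + b²) = √(0.63463 + 1.60474) = 1.49645.
True dip = arctan(1.49645) = 56.2°, dipping toward NNW (azimuth ≈ 328°).

56.2°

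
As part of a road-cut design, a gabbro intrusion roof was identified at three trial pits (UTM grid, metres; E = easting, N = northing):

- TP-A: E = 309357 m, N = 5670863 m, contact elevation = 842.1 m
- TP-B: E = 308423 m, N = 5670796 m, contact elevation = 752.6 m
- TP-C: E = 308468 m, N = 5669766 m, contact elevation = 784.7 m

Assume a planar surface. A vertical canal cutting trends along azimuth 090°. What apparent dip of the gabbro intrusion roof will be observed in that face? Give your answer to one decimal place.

Two edge vectors: TP-A→TP-B = (-934, -67, -89.5), TP-A→TP-C = (-889, -1097, -57.4).
Normal n = (TP-A→TP-B) × (TP-A→TP-C) = (-94335.7, 25953.9, 965035).
So ∂z/∂E = −n_x/n_z = 0.09775 and ∂z/∂N = −n_y/n_z = −0.02689.
Unit vector along 090° is (sin 90°, cos 90°) = (1.0000, 0.0000).
Slope in that direction = a·(1.0000) + b·(0.0000) = 0.09775.
Apparent dip = arctan|0.09775| = 5.6° (true dip is 5.8°, so apparent ≤ true as expected).

5.6°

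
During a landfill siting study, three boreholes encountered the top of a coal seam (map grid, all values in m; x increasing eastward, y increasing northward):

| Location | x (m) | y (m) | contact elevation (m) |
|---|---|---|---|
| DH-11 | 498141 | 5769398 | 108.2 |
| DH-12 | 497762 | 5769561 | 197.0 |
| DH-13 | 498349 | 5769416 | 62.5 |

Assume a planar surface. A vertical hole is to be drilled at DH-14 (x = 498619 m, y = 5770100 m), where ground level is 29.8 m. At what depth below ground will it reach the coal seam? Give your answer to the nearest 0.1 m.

Two edge vectors: DH-11→DH-12 = (-379, 163, 88.8), DH-11→DH-13 = (208, 18, -45.7).
Normal n = (DH-11→DH-12) × (DH-11→DH-13) = (-9047.5, 1150.1, -40726).
So ∂z/∂x = −n_x/n_z = −0.222155380 and ∂z/∂y = −n_y/n_z = 0.028239945.
Intercept c from DH-11: 108.2 + 110664.70 − 162927.48 = −52154.58.
At (498619, 5770100): z_contact = −110770.89 + 162947.31 − 52154.58 = 21.83 m.
Depth below ground = 29.8 − 21.83 = 8.0 m.

8.0 m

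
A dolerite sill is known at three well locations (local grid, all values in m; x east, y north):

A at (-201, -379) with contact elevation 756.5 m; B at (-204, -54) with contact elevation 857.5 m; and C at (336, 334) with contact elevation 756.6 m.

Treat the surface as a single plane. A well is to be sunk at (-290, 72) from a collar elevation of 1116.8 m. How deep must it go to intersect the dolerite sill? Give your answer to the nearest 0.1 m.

185.6 m

Two edge vectors: A→B = (-3, 325, 101), A→C = (537, 713, 0.1).
Normal n = (A→B) × (A→C) = (-71980.5, 54237.3, -176664).
So ∂z/∂x = −n_x/n_z = −0.40744 and ∂z/∂y = −n_y/n_z = 0.30701.
Intercept c from A: 756.5 − 81.90 + 116.36 = 790.96.
At (-290, 72): z_contact = 118.16 + 22.10 + 790.96 = 931.22 m.
Depth below ground = 1116.8 − 931.22 = 185.6 m.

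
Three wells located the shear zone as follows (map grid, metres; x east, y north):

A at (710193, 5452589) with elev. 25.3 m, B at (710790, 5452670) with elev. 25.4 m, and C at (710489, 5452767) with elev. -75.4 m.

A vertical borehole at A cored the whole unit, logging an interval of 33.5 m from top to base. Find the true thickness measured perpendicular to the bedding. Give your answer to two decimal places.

Let the plane be z = a·x + b·y + c.
B−A: 597a + 81b = 0.1;  C−A: 296a + 178b = −100.7.
Solving gives a = 0.09934, b = −0.73092.
|∇z| = √(a²+b²) = 0.73764, so dip δ = arctan(0.73764) = 36.41°.
True thickness = vertical thickness × cos δ = 33.5 × cos 36.41° = 26.96 m.

26.96 m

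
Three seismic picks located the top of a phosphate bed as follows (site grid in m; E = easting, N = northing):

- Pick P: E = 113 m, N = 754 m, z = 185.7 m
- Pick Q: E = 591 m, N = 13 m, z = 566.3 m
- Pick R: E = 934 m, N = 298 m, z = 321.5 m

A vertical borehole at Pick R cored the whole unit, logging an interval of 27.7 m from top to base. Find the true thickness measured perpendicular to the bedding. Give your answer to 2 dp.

23.11 m

Let the plane be z = a·E + b·N + c.
Pick Q−Pick P: 478a − 741b = 380.6;  Pick R−Pick P: 821a − 456b = 135.8.
Solving gives a = −0.18680, b = −0.63413.
|∇z| = √(a²+b²) = 0.66107, so dip δ = arctan(0.66107) = 33.47°.
True thickness = vertical thickness × cos δ = 27.7 × cos 33.47° = 23.11 m.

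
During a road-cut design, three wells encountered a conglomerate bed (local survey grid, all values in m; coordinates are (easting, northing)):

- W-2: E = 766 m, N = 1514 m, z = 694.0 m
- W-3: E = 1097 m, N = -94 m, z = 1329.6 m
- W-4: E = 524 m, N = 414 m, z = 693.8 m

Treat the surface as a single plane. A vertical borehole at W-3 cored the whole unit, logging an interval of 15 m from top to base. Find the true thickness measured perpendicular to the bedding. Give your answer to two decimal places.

10.87 m

Two edge vectors: W-2→W-3 = (331, -1608, 635.6), W-2→W-4 = (-242, -1100, -0.2).
Normal n = (W-2→W-3) × (W-2→W-4) = (699481.6, -153749, -753236).
So ∂z/∂E = −n_x/n_z = 0.92864 and ∂z/∂N = −n_y/n_z = −0.20412.
|∇z| = √(a²+b²) = 0.95080, so dip δ = arctan(0.95080) = 43.56°.
True thickness = vertical thickness × cos δ = 15 × cos 43.56° = 10.87 m.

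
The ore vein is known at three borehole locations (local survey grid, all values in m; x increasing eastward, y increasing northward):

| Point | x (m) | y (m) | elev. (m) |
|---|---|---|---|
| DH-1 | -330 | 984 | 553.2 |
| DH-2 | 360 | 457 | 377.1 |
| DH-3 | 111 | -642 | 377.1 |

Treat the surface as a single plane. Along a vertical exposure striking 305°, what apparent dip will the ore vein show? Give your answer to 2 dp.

11.67°

Two edge vectors: DH-1→DH-2 = (690, -527, -176.1), DH-1→DH-3 = (441, -1626, -176.1).
Normal n = (DH-1→DH-2) × (DH-1→DH-3) = (-193533.9, 43848.9, -889533).
So ∂z/∂x = −n_x/n_z = −0.21757 and ∂z/∂y = −n_y/n_z = 0.04929.
Unit vector along 305° is (sin 305°, cos 305°) = (-0.8192, 0.5736).
Slope in that direction = a·(-0.8192) + b·(0.5736) = 0.20650.
Apparent dip = arctan|0.20650| = 11.67° (true dip is 12.6°, so apparent ≤ true as expected).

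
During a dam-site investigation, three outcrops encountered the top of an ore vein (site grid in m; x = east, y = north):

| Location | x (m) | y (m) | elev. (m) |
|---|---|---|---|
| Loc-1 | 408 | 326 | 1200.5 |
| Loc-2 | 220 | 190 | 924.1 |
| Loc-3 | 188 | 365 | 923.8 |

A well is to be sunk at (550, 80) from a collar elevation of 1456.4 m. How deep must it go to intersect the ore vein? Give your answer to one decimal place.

129.4 m

Let the plane be z = a·x + b·y + c.
Loc-2−Loc-1: −188a − 136b = −276.4;  Loc-3−Loc-1: −220a + 39b = −276.7.
Solving gives a = 1.29955, b = 0.23592.
Then c = 1200.5 − a·408 − b·326 = 593.37.
At (550, 80): z_contact = 714.75 + 18.87 + 593.37 = 1327.00 m.
Depth below ground = 1456.4 − 1327.00 = 129.4 m.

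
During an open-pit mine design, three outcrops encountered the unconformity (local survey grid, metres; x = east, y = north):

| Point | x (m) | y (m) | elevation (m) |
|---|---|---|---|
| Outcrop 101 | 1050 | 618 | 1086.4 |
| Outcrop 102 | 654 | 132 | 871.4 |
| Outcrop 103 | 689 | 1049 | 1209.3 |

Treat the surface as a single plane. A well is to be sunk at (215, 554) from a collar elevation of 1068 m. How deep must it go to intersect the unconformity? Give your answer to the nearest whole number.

Let the plane be z = a·x + b·y + c.
Outcrop 102−Outcrop 101: −396a − 486b = −215;  Outcrop 103−Outcrop 101: −361a + 431b = 122.9.
Solving gives a = 0.09516, b = 0.36485.
Then c = 1086.4 − a·1050 − b·618 = 761.01.
At (215, 554): z_contact = 20.5 + 202.1 + 761.01 = 983.6 m.
Depth below ground = 1068 − 983.6 = 84 m.

84 m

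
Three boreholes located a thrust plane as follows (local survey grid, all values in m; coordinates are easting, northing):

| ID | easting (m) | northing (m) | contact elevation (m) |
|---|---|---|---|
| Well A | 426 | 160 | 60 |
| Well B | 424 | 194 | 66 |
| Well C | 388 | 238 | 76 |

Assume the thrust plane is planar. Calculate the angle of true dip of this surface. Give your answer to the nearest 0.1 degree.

10.5°

Let the plane be z = a·easting + b·northing + c.
Well B−Well A: −2a + 34b = 6;  Well C−Well A: −38a + 78b = 16.
Solving gives a = −0.06690, b = 0.17254.
Gradient magnitude |∇z| = √(a² + b²) = √(0.00448 + 0.02977) = 0.18505.
True dip = arctan(0.18505) = 10.5°, dipping toward SSE (azimuth ≈ 159°).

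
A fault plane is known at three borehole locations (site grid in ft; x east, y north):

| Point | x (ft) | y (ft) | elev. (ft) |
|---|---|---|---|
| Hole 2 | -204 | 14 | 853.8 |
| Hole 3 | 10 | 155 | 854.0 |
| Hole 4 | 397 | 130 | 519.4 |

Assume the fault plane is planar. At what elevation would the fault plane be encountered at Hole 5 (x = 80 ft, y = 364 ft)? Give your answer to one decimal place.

Two edge vectors: Hole 2→Hole 3 = (214, 141, 0.2), Hole 2→Hole 4 = (601, 116, -334.4).
Normal n = (Hole 2→Hole 3) × (Hole 2→Hole 4) = (-47173.6, 71681.8, -59917).
So ∂z/∂x = −n_x/n_z = −0.78732 and ∂z/∂y = −n_y/n_z = 1.19635.
Intercept c from Hole 2: 853.8 − 160.61 − 16.75 = 676.44.
At (80, 364): z = −63.0 + 435.5 + 676.44 = 1048.9 ft.

1048.9 ft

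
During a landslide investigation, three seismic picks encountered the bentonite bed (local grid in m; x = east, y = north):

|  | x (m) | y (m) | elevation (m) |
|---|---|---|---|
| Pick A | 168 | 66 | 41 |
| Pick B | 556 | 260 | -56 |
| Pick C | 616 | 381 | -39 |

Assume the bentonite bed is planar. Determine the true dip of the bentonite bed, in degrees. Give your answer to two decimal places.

28.91°

Two edge vectors: Pick A→Pick B = (388, 194, -97), Pick A→Pick C = (448, 315, -80).
Normal n = (Pick A→Pick B) × (Pick A→Pick C) = (15035, -12416, 35308).
So ∂z/∂x = −n_x/n_z = −0.42582 and ∂z/∂y = −n_y/n_z = 0.35165.
Gradient magnitude |∇z| = √(a² + b²) = √(0.18133 + 0.12366) = 0.55225.
True dip = arctan(0.55225) = 28.91°, dipping toward SE (azimuth ≈ 130°).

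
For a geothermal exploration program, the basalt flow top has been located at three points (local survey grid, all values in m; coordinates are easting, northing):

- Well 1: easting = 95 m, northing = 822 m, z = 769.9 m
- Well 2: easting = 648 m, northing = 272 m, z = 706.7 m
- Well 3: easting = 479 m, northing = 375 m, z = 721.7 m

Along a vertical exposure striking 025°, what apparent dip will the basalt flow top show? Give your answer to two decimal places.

Two edge vectors: Well 1→Well 2 = (553, -550, -63.2), Well 1→Well 3 = (384, -447, -48.2).
Normal n = (Well 1→Well 2) × (Well 1→Well 3) = (-1740.4, 2385.8, -35991).
So ∂z/∂easting = −n_x/n_z = −0.04836 and ∂z/∂northing = −n_y/n_z = 0.06629.
Unit vector along 025° is (sin 25°, cos 25°) = (0.4226, 0.9063).
Slope in that direction = a·(0.4226) + b·(0.9063) = 0.03964.
Apparent dip = arctan|0.03964| = 2.27° (true dip is 4.7°, so apparent ≤ true as expected).

2.27°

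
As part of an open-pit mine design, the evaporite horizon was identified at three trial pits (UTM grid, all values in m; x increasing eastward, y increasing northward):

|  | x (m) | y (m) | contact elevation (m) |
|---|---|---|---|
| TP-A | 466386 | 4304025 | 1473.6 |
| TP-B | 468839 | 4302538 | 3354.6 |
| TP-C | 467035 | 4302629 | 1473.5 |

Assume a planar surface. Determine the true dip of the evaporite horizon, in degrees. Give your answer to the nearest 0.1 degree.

Let the plane be z = a·x + b·y + c.
TP-B−TP-A: 2453a − 1487b = 1881;  TP-C−TP-A: 649a − 1396b = −0.1.
Solving gives a = 1.06778, b = 0.49648.
Gradient magnitude |∇z| = √(a² + b²) = √(1.14016 + 0.24650) = 1.17756.
True dip = arctan(1.17756) = 49.7°, dipping toward WSW (azimuth ≈ 245°).

49.7°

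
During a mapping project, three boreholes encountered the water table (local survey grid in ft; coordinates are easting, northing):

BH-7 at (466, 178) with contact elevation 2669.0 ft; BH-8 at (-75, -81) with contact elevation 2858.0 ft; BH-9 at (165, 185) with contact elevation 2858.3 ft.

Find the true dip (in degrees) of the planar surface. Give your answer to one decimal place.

39.7°

Let the plane be z = a·easting + b·northing + c.
BH-8−BH-7: −541a − 259b = 189;  BH-9−BH-7: −301a + 7b = 189.3.
Solving gives a = −0.61595, b = 0.55687.
Gradient magnitude |∇z| = √(a² + b²) = √(0.37940 + 0.31011) = 0.83037.
True dip = arctan(0.83037) = 39.7°, dipping toward SE (azimuth ≈ 132°).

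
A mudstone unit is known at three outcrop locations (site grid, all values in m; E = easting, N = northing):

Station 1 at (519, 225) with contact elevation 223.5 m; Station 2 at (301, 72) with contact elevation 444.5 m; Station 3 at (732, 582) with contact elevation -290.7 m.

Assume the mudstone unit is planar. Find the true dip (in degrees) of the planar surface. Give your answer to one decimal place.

55.2°

Two edge vectors: Station 1→Station 2 = (-218, -153, 221), Station 1→Station 3 = (213, 357, -514.2).
Normal n = (Station 1→Station 2) × (Station 1→Station 3) = (-224.4, -65022.6, -45237).
So ∂z/∂E = −n_x/n_z = −0.00496 and ∂z/∂N = −n_y/n_z = −1.43738.
Gradient magnitude |∇z| = √(a² + b²) = √(0.00002 + 2.06605) = 1.43739.
True dip = arctan(1.43739) = 55.2°, dipping toward N (azimuth ≈ 000°).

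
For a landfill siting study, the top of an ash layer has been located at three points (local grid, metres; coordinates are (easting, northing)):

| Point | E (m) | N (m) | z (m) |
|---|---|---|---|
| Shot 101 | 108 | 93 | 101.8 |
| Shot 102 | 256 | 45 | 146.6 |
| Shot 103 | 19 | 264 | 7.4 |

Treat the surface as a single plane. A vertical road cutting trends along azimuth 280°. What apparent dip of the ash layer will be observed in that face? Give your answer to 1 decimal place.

Two edge vectors: Shot 101→Shot 102 = (148, -48, 44.8), Shot 101→Shot 103 = (-89, 171, -94.4).
Normal n = (Shot 101→Shot 102) × (Shot 101→Shot 103) = (-3129.6, 9984, 21036).
So ∂z/∂E = −n_x/n_z = 0.14877 and ∂z/∂N = −n_y/n_z = −0.47461.
Unit vector along 280° is (sin 280°, cos 280°) = (-0.9848, 0.1736).
Slope in that direction = a·(-0.9848) + b·(0.1736) = −0.22893.
Apparent dip = arctan|0.22893| = 12.9° (true dip is 26.4°, so apparent ≤ true as expected).

12.9°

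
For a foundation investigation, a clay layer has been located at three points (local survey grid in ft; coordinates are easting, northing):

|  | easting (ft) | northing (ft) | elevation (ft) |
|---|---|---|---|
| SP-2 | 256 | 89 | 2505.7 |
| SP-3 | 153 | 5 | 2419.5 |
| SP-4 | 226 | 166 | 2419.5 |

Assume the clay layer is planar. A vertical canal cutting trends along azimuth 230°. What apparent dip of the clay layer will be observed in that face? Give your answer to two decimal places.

Let the plane be z = a·easting + b·northing + c.
SP-3−SP-2: −103a − 84b = −86.2;  SP-4−SP-2: −30a + 77b = −86.2.
Solving gives a = 1.32793, b = −0.60211.
Unit vector along 230° is (sin 230°, cos 230°) = (-0.7660, -0.6428).
Slope in that direction = a·(-0.7660) + b·(-0.6428) = −0.63023.
Apparent dip = arctan|0.63023| = 32.22° (true dip is 55.6°, so apparent ≤ true as expected).

32.22°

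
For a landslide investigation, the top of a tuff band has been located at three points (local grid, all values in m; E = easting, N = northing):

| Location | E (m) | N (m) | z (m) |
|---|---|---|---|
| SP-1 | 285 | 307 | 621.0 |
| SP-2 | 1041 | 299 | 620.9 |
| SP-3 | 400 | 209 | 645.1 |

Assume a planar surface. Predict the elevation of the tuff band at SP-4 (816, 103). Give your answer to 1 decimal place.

670.4 m

Let the plane be z = a·E + b·N + c.
SP-2−SP-1: 756a − 8b = −0.1;  SP-3−SP-1: 115a − 98b = 24.1.
Solving gives a = −0.002769, b = −0.249168.
Then c = 621 − a·285 − b·307 = 698.28.
At (816, 103): z = −2.3 − 25.7 + 698.28 = 670.4 m.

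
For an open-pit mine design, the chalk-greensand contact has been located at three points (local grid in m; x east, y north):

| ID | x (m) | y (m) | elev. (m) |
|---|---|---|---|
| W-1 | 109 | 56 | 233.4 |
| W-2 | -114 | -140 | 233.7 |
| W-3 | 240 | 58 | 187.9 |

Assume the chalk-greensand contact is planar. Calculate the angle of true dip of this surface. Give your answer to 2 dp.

28.11°

Let the plane be z = a·x + b·y + c.
W-2−W-1: −223a − 196b = 0.3;  W-3−W-1: 131a + 2b = −45.5.
Solving gives a = −0.35344, b = 0.40060.
Gradient magnitude |∇z| = √(a² + b²) = √(0.12492 + 0.16048) = 0.53423.
True dip = arctan(0.53423) = 28.11°, dipping toward SE (azimuth ≈ 139°).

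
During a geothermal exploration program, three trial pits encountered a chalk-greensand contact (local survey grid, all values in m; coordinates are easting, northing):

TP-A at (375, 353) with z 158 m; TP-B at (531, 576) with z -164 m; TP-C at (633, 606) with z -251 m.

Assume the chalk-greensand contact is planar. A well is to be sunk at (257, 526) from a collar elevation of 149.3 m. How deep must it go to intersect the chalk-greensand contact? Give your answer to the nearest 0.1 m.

Two edge vectors: TP-A→TP-B = (156, 223, -322), TP-A→TP-C = (258, 253, -409).
Normal n = (TP-A→TP-B) × (TP-A→TP-C) = (-9741, -19272, -18066).
So ∂z/∂easting = −n_x/n_z = −0.53919 and ∂z/∂northing = −n_y/n_z = −1.06676.
Intercept c from TP-A: 158 + 202.20 + 376.56 = 736.76.
At (257, 526): z_contact = −138.57 − 561.11 + 736.76 = 37.08 m.
Depth below ground = 149.3 − 37.08 = 112.2 m.

112.2 m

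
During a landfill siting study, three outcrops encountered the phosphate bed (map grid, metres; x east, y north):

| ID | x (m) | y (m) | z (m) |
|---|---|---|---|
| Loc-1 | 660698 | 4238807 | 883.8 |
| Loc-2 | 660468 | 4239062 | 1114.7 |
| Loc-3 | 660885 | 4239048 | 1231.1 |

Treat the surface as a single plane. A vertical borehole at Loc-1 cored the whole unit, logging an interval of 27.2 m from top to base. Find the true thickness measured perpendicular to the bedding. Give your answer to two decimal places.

Let the plane be z = a·x + b·y + c.
Loc-2−Loc-1: −230a + 255b = 230.9;  Loc-3−Loc-1: 187a + 241b = 347.3.
Solving gives a = 0.31920, b = 1.19340.
|∇z| = √(a²+b²) = 1.23535, so dip δ = arctan(1.23535) = 51.01°.
True thickness = vertical thickness × cos δ = 27.2 × cos 51.01° = 17.11 m.

17.11 m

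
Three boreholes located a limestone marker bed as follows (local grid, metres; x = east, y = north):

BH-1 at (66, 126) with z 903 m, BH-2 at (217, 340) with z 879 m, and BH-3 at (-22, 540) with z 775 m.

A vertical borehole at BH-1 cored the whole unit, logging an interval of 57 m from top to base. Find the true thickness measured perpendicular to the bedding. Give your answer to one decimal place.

54.0 m

Let the plane be z = a·x + b·y + c.
BH-2−BH-1: 151a + 214b = −24;  BH-3−BH-1: −88a + 414b = −128.
Solving gives a = 0.21459, b = −0.26357.
|∇z| = √(a²+b²) = 0.33988, so dip δ = arctan(0.33988) = 18.77°.
True thickness = vertical thickness × cos δ = 57 × cos 18.77° = 54.0 m.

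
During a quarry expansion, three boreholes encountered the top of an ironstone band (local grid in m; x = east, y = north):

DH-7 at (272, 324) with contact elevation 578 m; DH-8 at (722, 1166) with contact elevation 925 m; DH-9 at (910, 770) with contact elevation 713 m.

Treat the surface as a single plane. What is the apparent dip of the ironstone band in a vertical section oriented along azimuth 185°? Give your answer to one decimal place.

Two edge vectors: DH-7→DH-8 = (450, 842, 347), DH-7→DH-9 = (638, 446, 135).
Normal n = (DH-7→DH-8) × (DH-7→DH-9) = (-41092, 160636, -336496).
So ∂z/∂x = −n_x/n_z = −0.12212 and ∂z/∂y = −n_y/n_z = 0.47738.
Unit vector along 185° is (sin 185°, cos 185°) = (-0.0872, -0.9962).
Slope in that direction = a·(-0.0872) + b·(-0.9962) = −0.46492.
Apparent dip = arctan|0.46492| = 24.9° (true dip is 26.2°, so apparent ≤ true as expected).

24.9°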